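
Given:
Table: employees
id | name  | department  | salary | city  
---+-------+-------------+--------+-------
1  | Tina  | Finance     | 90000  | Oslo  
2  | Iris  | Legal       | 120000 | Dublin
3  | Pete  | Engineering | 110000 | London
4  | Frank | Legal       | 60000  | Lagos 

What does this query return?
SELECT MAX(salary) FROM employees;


Salaries: 90000, 120000, 110000, 60000
MAX = 120000

120000


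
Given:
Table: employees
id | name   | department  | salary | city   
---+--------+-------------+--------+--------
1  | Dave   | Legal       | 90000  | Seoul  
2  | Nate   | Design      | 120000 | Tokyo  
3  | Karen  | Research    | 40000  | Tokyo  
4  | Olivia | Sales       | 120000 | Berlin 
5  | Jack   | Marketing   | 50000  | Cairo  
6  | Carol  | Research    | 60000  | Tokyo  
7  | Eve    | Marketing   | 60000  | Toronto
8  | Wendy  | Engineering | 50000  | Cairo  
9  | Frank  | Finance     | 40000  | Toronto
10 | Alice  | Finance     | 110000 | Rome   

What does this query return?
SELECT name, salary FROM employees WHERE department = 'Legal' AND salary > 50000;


Filtering: department = 'Legal' AND salary > 50000
Matching: 1 rows

1 rows:
Dave, 90000


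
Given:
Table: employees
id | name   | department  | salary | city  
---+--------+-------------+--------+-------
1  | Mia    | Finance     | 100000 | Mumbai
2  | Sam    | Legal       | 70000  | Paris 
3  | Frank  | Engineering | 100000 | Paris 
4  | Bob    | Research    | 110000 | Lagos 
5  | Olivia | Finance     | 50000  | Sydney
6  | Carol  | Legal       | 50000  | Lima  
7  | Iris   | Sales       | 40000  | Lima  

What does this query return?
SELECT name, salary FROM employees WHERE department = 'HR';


Filtering: department = 'HR'
Matching rows: 0

Empty result set (0 rows)


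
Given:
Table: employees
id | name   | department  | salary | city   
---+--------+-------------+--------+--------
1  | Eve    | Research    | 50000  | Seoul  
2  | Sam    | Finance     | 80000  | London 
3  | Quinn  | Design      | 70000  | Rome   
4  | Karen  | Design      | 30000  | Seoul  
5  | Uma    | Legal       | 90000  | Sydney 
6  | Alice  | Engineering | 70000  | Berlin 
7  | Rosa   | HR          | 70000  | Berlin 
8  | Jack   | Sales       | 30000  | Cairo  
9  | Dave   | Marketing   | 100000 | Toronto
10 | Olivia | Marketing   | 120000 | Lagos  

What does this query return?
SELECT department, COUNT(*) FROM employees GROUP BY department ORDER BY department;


Assigning each row to its department group:
  Eve -> Research
  Sam -> Finance
  Quinn -> Design
  Karen -> Design
  Uma -> Legal
  Alice -> Engineering
  Rosa -> HR
  Jack -> Sales
  Dave -> Marketing
  Olivia -> Marketing


8 groups:
Design, 2
Engineering, 1
Finance, 1
HR, 1
Legal, 1
Marketing, 2
Research, 1
Sales, 1


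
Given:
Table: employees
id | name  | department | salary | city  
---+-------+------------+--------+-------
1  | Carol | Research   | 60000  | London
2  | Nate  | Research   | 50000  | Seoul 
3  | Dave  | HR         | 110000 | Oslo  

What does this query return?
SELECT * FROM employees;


SELECT * returns all 3 rows with all columns

3 rows:
1, Carol, Research, 60000, London
2, Nate, Research, 50000, Seoul
3, Dave, HR, 110000, Oslo


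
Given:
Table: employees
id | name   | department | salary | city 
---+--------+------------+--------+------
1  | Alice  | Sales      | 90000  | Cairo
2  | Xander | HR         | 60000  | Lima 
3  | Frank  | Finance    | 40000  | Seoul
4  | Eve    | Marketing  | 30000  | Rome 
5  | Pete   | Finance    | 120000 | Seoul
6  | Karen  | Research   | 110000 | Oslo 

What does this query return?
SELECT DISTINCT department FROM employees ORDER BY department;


All 'department' values (row order): Sales, HR, Finance, Marketing, Finance, Research
Removing duplicates leaves 5 unique value(s).

5 values:
Finance
HR
Marketing
Research
Sales


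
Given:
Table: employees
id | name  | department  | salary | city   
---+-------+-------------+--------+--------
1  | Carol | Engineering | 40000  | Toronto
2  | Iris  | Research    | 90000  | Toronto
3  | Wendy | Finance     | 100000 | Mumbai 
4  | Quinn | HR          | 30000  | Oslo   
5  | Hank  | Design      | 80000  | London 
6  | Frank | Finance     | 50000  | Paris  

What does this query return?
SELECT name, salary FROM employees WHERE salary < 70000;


Filtering: salary < 70000
Matching: 3 rows

3 rows:
Carol, 40000
Quinn, 30000
Frank, 50000


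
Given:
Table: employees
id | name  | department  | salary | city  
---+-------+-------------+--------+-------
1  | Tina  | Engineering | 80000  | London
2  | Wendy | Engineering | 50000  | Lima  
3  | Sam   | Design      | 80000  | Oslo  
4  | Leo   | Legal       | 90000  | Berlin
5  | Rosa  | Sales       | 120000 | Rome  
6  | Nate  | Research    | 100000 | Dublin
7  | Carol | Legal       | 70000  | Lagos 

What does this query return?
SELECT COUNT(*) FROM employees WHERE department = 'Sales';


Counting rows where department = 'Sales'
  Rosa -> MATCH


1


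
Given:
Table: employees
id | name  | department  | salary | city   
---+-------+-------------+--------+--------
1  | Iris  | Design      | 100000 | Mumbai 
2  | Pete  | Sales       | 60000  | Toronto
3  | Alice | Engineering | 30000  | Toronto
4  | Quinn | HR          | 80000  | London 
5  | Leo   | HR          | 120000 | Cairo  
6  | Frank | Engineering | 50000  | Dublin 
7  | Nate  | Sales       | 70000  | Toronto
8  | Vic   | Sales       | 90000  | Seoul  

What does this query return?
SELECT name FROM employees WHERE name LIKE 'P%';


LIKE 'P%' matches names starting with 'P'
Matching: 1

1 rows:
Pete


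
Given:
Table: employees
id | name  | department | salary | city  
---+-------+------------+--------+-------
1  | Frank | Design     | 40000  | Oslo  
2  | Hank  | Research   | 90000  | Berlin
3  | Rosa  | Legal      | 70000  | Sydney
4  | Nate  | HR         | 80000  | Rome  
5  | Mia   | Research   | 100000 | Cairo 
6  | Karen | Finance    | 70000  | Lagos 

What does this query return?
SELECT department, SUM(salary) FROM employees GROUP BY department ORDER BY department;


Summing salary within each department:
  Design: 40000 = 40000
  Finance: 70000 = 70000
  HR: 80000 = 80000
  Legal: 70000 = 70000
  Research: 90000 + 100000 = 190000


5 groups:
Design, 40000
Finance, 70000
HR, 80000
Legal, 70000
Research, 190000


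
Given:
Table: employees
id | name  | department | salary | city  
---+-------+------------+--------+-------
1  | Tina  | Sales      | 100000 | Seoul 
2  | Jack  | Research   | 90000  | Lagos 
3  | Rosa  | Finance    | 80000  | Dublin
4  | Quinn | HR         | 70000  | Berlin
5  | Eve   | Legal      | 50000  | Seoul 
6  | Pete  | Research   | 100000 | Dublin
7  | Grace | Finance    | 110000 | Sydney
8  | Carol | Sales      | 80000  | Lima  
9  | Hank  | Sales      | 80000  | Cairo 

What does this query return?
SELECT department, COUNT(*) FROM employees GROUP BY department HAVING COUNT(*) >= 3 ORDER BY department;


Groups with count >= 3:
  Sales: 3 -> PASS
  Finance: 2 -> filtered out
  HR: 1 -> filtered out
  Legal: 1 -> filtered out
  Research: 2 -> filtered out


1 groups:
Sales, 3


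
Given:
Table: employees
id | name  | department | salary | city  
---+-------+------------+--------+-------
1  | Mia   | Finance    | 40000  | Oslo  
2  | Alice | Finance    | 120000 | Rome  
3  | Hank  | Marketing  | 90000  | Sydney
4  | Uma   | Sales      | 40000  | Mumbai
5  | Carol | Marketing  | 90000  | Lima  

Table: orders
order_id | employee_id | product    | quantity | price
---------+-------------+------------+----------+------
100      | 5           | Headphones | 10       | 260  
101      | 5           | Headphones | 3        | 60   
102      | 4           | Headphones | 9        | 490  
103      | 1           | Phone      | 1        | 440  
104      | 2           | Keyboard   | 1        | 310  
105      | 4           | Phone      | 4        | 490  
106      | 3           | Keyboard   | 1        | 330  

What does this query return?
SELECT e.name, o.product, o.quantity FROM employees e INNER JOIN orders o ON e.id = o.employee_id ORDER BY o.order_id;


Joining employees.id = orders.employee_id:
  employee Carol (id=5) -> order Headphones
  employee Carol (id=5) -> order Headphones
  employee Uma (id=4) -> order Headphones
  employee Mia (id=1) -> order Phone
  employee Alice (id=2) -> order Keyboard
  employee Uma (id=4) -> order Phone
  employee Hank (id=3) -> order Keyboard


7 rows:
Carol, Headphones, 10
Carol, Headphones, 3
Uma, Headphones, 9
Mia, Phone, 1
Alice, Keyboard, 1
Uma, Phone, 4
Hank, Keyboard, 1


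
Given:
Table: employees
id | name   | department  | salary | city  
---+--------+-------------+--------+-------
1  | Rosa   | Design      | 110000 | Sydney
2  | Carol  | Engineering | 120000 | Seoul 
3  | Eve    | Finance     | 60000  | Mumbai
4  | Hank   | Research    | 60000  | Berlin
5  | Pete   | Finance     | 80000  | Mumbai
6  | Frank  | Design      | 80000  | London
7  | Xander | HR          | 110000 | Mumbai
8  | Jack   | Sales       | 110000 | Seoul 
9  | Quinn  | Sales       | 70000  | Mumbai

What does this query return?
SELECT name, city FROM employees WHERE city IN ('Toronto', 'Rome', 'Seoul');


Filtering: city IN ('Toronto', 'Rome', 'Seoul')
Matching: 2 rows

2 rows:
Carol, Seoul
Jack, Seoul


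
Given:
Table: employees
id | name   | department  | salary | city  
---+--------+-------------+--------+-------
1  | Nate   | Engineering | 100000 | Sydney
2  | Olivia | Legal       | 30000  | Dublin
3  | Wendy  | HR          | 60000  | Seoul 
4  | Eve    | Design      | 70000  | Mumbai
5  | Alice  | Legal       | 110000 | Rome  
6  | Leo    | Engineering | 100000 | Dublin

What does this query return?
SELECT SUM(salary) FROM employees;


SUM(salary) = 100000 + 30000 + 60000 + 70000 + 110000 + 100000 = 470000

470000


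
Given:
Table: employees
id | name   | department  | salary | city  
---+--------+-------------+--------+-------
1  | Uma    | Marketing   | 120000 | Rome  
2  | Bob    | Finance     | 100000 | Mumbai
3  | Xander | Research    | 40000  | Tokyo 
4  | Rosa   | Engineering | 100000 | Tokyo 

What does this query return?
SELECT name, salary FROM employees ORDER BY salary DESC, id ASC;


Sorting by salary DESC, then id ASC for ties

4 rows:
Uma, 120000
Bob, 100000
Rosa, 100000
Xander, 40000


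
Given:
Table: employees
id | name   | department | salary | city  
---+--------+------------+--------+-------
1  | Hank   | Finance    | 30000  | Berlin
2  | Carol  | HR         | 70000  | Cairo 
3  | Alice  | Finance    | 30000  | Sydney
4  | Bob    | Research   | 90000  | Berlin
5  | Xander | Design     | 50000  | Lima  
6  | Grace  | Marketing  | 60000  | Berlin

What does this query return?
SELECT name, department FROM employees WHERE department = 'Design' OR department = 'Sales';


Filtering: department = 'Design' OR 'Sales'
Matching: 1 rows

1 rows:
Xander, Design


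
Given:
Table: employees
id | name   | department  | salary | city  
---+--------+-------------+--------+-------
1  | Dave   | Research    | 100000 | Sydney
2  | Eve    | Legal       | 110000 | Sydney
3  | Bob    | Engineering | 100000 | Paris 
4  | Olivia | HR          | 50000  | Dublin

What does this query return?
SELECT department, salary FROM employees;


Projecting columns: department, salary

4 rows:
Research, 100000
Legal, 110000
Engineering, 100000
HR, 50000


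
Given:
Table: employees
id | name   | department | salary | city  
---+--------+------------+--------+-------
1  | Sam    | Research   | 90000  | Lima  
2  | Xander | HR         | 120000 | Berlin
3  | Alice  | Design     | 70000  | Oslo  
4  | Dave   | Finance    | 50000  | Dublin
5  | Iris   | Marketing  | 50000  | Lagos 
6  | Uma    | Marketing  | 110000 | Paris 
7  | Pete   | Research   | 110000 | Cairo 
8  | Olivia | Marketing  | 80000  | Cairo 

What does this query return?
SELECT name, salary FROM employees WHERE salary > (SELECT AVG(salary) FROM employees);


Subquery: AVG(salary) = 85000.0
Filtering: salary > 85000.0
  Sam (90000) -> MATCH
  Xander (120000) -> MATCH
  Uma (110000) -> MATCH
  Pete (110000) -> MATCH


4 rows:
Sam, 90000
Xander, 120000
Uma, 110000
Pete, 110000


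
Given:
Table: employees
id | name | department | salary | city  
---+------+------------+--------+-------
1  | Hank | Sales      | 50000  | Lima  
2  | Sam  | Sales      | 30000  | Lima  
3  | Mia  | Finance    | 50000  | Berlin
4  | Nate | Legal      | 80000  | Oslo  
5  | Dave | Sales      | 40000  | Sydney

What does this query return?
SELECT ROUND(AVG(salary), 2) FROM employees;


SUM(salary) = 250000
COUNT = 5
ROUND(AVG, 2) = ROUND(250000 / 5, 2) = 50000.0

50000.0


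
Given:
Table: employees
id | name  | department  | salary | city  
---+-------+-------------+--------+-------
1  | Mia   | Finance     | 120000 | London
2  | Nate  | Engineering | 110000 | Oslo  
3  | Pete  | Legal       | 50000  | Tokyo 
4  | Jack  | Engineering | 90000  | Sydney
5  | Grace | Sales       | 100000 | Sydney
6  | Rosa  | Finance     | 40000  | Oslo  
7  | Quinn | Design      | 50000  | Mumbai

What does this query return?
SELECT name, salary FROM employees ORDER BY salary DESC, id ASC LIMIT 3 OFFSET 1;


Sort by salary DESC (id ASC tiebreak), then skip 1 and take 3
Rows 2 through 4

3 rows:
Nate, 110000
Grace, 100000
Jack, 90000


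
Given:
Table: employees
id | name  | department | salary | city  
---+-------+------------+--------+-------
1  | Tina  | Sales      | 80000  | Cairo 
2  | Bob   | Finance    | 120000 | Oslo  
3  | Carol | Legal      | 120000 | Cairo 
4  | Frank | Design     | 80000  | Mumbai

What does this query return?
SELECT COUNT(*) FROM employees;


COUNT(*) counts all rows

4


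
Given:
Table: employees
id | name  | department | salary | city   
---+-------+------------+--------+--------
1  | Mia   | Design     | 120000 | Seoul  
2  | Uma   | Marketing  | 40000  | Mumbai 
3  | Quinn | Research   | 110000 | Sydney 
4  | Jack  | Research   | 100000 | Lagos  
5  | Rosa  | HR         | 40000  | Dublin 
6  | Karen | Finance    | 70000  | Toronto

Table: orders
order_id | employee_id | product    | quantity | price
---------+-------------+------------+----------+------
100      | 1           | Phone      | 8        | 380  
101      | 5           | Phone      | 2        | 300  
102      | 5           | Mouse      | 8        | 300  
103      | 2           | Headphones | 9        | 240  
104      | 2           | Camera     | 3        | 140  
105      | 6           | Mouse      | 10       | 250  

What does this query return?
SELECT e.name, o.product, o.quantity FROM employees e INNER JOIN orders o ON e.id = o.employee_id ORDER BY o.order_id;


Joining employees.id = orders.employee_id:
  employee Mia (id=1) -> order Phone
  employee Rosa (id=5) -> order Phone
  employee Rosa (id=5) -> order Mouse
  employee Uma (id=2) -> order Headphones
  employee Uma (id=2) -> order Camera
  employee Karen (id=6) -> order Mouse


6 rows:
Mia, Phone, 8
Rosa, Phone, 2
Rosa, Mouse, 8
Uma, Headphones, 9
Uma, Camera, 3
Karen, Mouse, 10


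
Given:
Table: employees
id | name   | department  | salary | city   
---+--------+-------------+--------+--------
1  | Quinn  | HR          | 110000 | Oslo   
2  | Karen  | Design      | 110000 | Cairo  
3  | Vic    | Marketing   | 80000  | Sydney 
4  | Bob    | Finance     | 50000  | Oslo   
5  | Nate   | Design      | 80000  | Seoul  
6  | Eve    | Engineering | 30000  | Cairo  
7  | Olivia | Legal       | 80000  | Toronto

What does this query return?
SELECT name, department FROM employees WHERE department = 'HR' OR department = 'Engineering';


Filtering: department = 'HR' OR 'Engineering'
Matching: 2 rows

2 rows:
Quinn, HR
Eve, Engineering


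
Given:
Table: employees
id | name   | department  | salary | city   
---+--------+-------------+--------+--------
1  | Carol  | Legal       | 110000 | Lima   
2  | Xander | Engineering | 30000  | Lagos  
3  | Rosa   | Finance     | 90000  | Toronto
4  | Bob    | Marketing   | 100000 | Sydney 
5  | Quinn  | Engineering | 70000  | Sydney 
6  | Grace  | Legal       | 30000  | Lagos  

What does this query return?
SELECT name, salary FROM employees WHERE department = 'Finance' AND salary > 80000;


Filtering: department = 'Finance' AND salary > 80000
Matching: 1 rows

1 rows:
Rosa, 90000


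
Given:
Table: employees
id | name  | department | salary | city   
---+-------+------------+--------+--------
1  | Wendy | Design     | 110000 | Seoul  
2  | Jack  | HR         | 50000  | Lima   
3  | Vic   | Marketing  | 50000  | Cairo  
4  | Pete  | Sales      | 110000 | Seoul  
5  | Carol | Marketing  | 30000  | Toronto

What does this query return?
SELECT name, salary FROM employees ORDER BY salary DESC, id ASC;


Sorting by salary DESC, then id ASC for ties

5 rows:
Wendy, 110000
Pete, 110000
Jack, 50000
Vic, 50000
Carol, 30000


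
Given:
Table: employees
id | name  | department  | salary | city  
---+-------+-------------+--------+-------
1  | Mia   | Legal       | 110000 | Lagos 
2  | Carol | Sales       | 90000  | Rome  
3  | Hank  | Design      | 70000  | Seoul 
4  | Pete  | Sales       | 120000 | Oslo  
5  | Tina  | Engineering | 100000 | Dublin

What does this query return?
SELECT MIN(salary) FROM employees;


Salaries: 110000, 90000, 70000, 120000, 100000
MIN = 70000

70000


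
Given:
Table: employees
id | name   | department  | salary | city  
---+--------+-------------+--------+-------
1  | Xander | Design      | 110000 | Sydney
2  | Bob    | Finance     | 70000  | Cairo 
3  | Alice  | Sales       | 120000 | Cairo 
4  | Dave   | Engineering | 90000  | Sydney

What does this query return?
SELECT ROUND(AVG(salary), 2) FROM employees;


SUM(salary) = 390000
COUNT = 4
ROUND(AVG, 2) = ROUND(390000 / 4, 2) = 97500.0

97500.0


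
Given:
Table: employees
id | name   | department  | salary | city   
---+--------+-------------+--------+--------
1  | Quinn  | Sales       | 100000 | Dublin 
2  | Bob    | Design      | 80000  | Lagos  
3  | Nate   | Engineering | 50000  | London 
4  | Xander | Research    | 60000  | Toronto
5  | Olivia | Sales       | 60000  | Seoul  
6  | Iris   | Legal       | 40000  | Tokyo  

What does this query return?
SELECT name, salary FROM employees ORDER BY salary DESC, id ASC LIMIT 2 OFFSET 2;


Sort by salary DESC (id ASC tiebreak), then skip 2 and take 2
Rows 3 through 4

2 rows:
Xander, 60000
Olivia, 60000


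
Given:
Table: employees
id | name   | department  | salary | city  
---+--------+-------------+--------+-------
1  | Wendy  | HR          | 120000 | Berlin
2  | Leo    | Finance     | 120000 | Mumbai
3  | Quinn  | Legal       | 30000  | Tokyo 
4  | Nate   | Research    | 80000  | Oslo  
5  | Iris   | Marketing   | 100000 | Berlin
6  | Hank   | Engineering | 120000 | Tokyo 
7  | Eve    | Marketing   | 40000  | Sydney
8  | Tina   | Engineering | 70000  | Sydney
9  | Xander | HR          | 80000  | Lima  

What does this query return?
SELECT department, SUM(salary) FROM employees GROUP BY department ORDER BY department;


Summing salary within each department:
  Engineering: 120000 + 70000 = 190000
  Finance: 120000 = 120000
  HR: 120000 + 80000 = 200000
  Legal: 30000 = 30000
  Marketing: 100000 + 40000 = 140000
  Research: 80000 = 80000


6 groups:
Engineering, 190000
Finance, 120000
HR, 200000
Legal, 30000
Marketing, 140000
Research, 80000


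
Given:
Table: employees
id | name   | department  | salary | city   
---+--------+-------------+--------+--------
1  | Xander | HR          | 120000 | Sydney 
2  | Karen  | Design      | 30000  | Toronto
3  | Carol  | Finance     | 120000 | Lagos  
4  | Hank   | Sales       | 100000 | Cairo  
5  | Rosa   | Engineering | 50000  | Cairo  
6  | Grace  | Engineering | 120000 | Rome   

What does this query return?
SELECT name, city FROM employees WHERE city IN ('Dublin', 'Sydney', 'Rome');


Filtering: city IN ('Dublin', 'Sydney', 'Rome')
Matching: 2 rows

2 rows:
Xander, Sydney
Grace, Rome


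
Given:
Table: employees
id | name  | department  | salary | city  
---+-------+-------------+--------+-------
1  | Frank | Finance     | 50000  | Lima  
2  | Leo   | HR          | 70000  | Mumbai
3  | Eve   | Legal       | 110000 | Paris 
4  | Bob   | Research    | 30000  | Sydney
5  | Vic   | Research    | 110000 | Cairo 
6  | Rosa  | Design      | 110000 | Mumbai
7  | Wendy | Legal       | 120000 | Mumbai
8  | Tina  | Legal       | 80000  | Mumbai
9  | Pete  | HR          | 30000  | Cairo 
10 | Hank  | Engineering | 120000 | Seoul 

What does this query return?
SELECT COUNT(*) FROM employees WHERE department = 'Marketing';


Counting rows where department = 'Marketing'


0


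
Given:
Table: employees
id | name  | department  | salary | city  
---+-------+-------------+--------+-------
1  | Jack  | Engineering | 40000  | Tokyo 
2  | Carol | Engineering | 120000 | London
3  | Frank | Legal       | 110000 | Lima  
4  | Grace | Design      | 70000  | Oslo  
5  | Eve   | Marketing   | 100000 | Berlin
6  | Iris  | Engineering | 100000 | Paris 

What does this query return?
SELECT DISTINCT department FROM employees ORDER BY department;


All 'department' values (row order): Engineering, Engineering, Legal, Design, Marketing, Engineering
Removing duplicates leaves 4 unique value(s).

4 values:
Design
Engineering
Legal
Marketing


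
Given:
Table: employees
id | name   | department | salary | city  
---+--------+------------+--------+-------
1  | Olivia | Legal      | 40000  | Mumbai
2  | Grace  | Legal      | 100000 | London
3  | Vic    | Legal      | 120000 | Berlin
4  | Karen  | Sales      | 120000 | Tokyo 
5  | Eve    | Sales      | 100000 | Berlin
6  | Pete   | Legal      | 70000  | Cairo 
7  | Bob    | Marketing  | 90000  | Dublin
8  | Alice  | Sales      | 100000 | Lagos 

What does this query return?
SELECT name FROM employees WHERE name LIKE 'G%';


LIKE 'G%' matches names starting with 'G'
Matching: 1

1 rows:
Grace


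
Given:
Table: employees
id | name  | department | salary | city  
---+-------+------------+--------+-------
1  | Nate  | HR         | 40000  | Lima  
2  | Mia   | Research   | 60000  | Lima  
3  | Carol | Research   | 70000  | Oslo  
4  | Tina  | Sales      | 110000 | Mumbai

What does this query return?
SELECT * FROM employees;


SELECT * returns all 4 rows with all columns

4 rows:
1, Nate, HR, 40000, Lima
2, Mia, Research, 60000, Lima
3, Carol, Research, 70000, Oslo
4, Tina, Sales, 110000, Mumbai


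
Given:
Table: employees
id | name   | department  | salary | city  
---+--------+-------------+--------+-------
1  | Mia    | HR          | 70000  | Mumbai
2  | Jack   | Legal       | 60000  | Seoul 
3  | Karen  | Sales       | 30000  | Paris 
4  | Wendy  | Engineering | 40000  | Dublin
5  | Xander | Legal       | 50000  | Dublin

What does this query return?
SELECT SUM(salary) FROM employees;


SUM(salary) = 70000 + 60000 + 30000 + 40000 + 50000 = 250000

250000


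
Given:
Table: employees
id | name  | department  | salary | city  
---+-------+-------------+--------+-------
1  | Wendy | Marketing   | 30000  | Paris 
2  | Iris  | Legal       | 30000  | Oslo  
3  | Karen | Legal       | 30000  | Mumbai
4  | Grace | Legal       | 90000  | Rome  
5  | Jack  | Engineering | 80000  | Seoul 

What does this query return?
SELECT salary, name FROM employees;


Projecting columns: salary, name

5 rows:
30000, Wendy
30000, Iris
30000, Karen
90000, Grace
80000, Jack


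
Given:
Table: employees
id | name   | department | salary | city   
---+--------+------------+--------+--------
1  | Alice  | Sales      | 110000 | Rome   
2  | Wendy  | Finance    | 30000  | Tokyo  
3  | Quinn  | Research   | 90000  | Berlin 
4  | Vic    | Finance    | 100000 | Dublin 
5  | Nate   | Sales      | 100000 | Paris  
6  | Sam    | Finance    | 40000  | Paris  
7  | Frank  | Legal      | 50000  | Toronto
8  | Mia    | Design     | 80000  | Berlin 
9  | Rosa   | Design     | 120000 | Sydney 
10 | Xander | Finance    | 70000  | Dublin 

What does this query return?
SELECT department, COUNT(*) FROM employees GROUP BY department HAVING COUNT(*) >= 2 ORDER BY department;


Groups with count >= 2:
  Design: 2 -> PASS
  Finance: 4 -> PASS
  Sales: 2 -> PASS
  Legal: 1 -> filtered out
  Research: 1 -> filtered out


3 groups:
Design, 2
Finance, 4
Sales, 2


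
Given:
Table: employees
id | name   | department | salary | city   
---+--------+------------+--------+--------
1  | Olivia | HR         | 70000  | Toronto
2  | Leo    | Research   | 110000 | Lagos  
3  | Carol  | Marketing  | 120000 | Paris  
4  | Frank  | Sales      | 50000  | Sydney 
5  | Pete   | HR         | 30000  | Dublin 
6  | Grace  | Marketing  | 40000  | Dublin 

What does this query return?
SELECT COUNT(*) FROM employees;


COUNT(*) counts all rows

6


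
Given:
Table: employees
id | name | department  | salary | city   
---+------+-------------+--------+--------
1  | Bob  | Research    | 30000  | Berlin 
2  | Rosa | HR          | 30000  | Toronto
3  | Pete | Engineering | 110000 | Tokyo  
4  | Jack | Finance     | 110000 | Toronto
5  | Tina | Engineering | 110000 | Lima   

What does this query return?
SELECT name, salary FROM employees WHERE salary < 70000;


Filtering: salary < 70000
Matching: 2 rows

2 rows:
Bob, 30000
Rosa, 30000


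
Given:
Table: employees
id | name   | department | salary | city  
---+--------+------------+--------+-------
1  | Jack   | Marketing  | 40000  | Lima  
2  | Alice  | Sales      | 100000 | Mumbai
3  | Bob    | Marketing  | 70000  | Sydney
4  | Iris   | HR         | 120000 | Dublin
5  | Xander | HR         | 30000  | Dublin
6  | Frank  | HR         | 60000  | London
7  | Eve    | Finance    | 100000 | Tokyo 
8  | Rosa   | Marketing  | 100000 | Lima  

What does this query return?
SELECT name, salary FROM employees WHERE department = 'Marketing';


Filtering: department = 'Marketing'
Matching rows: 3

3 rows:
Jack, 40000
Bob, 70000
Rosa, 100000


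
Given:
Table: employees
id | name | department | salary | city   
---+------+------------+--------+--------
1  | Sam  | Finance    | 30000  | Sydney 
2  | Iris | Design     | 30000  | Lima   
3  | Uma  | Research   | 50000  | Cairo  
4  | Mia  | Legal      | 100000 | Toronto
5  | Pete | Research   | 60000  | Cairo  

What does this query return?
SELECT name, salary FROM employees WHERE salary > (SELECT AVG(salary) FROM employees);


Subquery: AVG(salary) = 54000.0
Filtering: salary > 54000.0
  Mia (100000) -> MATCH
  Pete (60000) -> MATCH


2 rows:
Mia, 100000
Pete, 60000


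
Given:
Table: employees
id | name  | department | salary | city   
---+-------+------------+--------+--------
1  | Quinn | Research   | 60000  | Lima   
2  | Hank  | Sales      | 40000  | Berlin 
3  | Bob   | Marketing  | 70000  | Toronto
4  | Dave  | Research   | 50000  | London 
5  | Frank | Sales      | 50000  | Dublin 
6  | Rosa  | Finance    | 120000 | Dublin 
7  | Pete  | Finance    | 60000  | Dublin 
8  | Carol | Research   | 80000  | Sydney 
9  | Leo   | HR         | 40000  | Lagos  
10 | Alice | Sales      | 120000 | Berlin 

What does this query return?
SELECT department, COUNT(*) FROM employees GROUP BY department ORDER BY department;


Assigning each row to its department group:
  Quinn -> Research
  Hank -> Sales
  Bob -> Marketing
  Dave -> Research
  Frank -> Sales
  Rosa -> Finance
  Pete -> Finance
  Carol -> Research
  Leo -> HR
  Alice -> Sales


5 groups:
Finance, 2
HR, 1
Marketing, 1
Research, 3
Sales, 3


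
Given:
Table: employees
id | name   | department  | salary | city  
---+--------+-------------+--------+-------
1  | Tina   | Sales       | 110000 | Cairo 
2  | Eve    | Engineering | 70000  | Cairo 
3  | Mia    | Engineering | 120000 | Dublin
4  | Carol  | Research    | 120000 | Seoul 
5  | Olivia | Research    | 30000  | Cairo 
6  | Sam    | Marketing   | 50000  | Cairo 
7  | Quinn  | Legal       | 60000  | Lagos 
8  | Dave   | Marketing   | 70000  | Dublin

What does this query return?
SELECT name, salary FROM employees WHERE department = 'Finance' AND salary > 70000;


Filtering: department = 'Finance' AND salary > 70000
Matching: 0 rows

Empty result set (0 rows)


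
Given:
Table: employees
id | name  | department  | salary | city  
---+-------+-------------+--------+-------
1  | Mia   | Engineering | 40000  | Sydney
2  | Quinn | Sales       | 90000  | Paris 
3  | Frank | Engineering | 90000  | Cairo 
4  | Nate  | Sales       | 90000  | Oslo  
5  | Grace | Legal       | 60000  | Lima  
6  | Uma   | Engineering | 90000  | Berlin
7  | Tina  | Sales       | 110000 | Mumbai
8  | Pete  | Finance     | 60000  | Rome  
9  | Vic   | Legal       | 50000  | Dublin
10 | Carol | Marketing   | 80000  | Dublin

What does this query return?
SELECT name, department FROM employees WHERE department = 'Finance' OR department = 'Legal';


Filtering: department = 'Finance' OR 'Legal'
Matching: 3 rows

3 rows:
Grace, Legal
Pete, Finance
Vic, Legal


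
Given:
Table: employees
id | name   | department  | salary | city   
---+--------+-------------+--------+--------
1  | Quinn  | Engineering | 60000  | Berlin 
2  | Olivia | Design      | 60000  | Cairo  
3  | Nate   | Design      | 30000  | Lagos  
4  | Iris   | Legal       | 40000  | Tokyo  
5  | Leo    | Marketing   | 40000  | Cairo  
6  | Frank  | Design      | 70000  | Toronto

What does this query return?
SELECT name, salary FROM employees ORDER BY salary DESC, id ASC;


Sorting by salary DESC, then id ASC for ties

6 rows:
Frank, 70000
Quinn, 60000
Olivia, 60000
Iris, 40000
Leo, 40000
Nate, 30000


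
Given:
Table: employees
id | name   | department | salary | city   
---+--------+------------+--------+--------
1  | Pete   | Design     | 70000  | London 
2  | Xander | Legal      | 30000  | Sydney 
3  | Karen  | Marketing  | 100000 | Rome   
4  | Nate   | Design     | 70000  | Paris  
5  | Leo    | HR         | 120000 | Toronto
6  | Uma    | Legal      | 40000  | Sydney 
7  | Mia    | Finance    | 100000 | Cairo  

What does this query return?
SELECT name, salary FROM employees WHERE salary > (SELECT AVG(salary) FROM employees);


Subquery: AVG(salary) = 75714.29
Filtering: salary > 75714.29
  Karen (100000) -> MATCH
  Leo (120000) -> MATCH
  Mia (100000) -> MATCH


3 rows:
Karen, 100000
Leo, 120000
Mia, 100000


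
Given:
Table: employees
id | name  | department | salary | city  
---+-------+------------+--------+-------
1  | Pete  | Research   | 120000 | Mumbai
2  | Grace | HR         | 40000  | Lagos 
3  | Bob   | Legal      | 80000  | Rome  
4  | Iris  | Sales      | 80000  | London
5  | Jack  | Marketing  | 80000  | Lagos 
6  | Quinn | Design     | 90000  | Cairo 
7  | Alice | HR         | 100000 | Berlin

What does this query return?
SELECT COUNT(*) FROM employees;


COUNT(*) counts all rows

7


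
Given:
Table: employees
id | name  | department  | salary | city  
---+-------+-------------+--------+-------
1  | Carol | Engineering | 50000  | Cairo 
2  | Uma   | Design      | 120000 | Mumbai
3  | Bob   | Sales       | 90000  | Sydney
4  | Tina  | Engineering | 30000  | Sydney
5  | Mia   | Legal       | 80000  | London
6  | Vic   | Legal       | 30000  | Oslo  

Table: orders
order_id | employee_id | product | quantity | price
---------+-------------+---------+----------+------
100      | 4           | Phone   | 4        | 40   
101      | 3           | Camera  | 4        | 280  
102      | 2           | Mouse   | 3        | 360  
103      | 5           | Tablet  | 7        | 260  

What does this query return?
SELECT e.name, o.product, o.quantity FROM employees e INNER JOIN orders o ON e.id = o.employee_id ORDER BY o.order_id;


Joining employees.id = orders.employee_id:
  employee Tina (id=4) -> order Phone
  employee Bob (id=3) -> order Camera
  employee Uma (id=2) -> order Mouse
  employee Mia (id=5) -> order Tablet


4 rows:
Tina, Phone, 4
Bob, Camera, 4
Uma, Mouse, 3
Mia, Tablet, 7


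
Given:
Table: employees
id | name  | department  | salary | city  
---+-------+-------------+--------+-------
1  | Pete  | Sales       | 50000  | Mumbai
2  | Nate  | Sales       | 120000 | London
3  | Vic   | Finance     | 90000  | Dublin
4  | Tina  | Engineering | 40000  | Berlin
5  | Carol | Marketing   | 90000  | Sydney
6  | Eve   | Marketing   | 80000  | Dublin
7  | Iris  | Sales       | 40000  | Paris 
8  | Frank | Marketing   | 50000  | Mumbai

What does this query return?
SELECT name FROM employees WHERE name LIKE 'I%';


LIKE 'I%' matches names starting with 'I'
Matching: 1

1 rows:
Iris


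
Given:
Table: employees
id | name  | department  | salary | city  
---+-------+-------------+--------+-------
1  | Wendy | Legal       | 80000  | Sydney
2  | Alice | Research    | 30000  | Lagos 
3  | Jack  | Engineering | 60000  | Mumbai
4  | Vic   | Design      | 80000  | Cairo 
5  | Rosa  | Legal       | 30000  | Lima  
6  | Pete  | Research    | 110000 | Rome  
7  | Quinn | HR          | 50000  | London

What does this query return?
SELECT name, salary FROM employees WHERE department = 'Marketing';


Filtering: department = 'Marketing'
Matching rows: 0

Empty result set (0 rows)


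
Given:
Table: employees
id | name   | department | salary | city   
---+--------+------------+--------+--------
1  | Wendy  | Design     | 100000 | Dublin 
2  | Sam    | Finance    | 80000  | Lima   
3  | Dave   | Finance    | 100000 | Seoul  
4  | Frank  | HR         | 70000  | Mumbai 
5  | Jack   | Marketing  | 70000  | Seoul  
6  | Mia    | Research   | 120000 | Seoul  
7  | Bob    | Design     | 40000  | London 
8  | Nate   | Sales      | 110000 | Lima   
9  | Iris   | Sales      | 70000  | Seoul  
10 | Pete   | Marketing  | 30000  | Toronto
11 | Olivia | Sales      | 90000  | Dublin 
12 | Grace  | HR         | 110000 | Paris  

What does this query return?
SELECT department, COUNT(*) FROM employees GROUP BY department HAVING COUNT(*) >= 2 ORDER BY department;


Groups with count >= 2:
  Design: 2 -> PASS
  Finance: 2 -> PASS
  HR: 2 -> PASS
  Marketing: 2 -> PASS
  Sales: 3 -> PASS
  Research: 1 -> filtered out


5 groups:
Design, 2
Finance, 2
HR, 2
Marketing, 2
Sales, 3


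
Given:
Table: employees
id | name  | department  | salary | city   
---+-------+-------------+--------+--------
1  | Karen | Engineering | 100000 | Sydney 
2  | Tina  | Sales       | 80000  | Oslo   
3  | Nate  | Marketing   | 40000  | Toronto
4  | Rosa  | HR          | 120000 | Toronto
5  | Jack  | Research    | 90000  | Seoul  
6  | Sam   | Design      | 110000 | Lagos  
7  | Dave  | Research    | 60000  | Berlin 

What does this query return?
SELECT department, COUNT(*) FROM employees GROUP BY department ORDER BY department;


Assigning each row to its department group:
  Karen -> Engineering
  Tina -> Sales
  Nate -> Marketing
  Rosa -> HR
  Jack -> Research
  Sam -> Design
  Dave -> Research


6 groups:
Design, 1
Engineering, 1
HR, 1
Marketing, 1
Research, 2
Sales, 1


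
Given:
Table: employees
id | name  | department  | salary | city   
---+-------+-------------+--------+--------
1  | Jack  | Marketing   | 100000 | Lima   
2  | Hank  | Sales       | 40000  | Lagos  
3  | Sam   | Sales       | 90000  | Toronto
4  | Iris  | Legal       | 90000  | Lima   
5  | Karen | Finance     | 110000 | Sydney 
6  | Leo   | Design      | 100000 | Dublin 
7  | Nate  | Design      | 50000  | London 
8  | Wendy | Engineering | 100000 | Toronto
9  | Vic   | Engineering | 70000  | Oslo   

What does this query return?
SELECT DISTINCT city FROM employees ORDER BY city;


All 'city' values (row order): Lima, Lagos, Toronto, Lima, Sydney, Dublin, London, Toronto, Oslo
Removing duplicates leaves 7 unique value(s).

7 values:
Dublin
Lagos
Lima
London
Oslo
Sydney
Toronto


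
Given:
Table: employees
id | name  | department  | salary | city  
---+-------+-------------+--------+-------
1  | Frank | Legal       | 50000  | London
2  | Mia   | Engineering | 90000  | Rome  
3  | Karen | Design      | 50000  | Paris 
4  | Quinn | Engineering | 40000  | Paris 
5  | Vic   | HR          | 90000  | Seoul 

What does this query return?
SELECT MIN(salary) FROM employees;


Salaries: 50000, 90000, 50000, 40000, 90000
MIN = 40000

40000


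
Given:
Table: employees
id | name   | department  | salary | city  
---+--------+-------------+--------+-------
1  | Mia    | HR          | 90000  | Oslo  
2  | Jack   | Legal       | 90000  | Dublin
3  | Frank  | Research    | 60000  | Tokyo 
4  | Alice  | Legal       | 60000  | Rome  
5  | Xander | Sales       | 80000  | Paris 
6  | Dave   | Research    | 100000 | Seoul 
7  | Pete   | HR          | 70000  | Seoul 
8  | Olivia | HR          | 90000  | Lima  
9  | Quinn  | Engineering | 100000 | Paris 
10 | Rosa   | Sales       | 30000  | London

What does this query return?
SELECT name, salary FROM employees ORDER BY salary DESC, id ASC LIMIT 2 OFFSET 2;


Sort by salary DESC (id ASC tiebreak), then skip 2 and take 2
Rows 3 through 4

2 rows:
Mia, 90000
Jack, 90000


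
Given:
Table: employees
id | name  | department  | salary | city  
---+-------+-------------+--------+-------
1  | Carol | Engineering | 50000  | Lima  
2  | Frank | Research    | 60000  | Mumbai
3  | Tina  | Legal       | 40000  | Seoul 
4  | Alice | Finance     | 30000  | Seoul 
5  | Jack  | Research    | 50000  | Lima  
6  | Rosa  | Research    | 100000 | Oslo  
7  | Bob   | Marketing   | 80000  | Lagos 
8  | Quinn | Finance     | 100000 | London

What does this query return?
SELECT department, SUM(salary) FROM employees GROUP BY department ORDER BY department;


Summing salary within each department:
  Engineering: 50000 = 50000
  Finance: 30000 + 100000 = 130000
  Legal: 40000 = 40000
  Marketing: 80000 = 80000
  Research: 60000 + 50000 + 100000 = 210000


5 groups:
Engineering, 50000
Finance, 130000
Legal, 40000
Marketing, 80000
Research, 210000


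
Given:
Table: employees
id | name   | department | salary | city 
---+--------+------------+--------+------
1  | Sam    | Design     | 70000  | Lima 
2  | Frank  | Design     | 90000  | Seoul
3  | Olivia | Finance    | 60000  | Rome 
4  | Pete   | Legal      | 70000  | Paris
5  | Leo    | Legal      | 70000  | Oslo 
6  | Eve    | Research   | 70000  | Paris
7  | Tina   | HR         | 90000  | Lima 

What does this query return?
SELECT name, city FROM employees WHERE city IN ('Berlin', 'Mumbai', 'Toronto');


Filtering: city IN ('Berlin', 'Mumbai', 'Toronto')
Matching: 0 rows

Empty result set (0 rows)


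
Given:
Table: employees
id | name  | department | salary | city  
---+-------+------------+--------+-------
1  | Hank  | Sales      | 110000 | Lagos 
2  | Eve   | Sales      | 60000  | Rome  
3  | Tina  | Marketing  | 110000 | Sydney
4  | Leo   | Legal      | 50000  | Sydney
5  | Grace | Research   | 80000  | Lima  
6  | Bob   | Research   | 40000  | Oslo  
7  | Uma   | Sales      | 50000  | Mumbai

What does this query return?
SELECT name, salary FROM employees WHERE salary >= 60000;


Filtering: salary >= 60000
Matching: 4 rows

4 rows:
Hank, 110000
Eve, 60000
Tina, 110000
Grace, 80000


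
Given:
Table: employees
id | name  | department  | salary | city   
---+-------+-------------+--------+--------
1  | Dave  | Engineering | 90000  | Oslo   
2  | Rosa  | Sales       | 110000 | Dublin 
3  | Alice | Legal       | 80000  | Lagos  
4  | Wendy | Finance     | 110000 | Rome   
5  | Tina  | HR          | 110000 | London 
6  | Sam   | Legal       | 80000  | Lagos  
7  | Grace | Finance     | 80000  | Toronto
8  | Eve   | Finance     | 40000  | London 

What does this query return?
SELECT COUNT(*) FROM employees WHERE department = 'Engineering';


Counting rows where department = 'Engineering'
  Dave -> MATCH


1


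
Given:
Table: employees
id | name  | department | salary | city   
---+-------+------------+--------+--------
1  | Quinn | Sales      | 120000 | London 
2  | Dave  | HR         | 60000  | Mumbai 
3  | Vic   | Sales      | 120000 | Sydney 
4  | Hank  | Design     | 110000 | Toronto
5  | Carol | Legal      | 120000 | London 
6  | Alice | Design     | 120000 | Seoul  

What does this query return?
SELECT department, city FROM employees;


Projecting columns: department, city

6 rows:
Sales, London
HR, Mumbai
Sales, Sydney
Design, Toronto
Legal, London
Design, Seoul


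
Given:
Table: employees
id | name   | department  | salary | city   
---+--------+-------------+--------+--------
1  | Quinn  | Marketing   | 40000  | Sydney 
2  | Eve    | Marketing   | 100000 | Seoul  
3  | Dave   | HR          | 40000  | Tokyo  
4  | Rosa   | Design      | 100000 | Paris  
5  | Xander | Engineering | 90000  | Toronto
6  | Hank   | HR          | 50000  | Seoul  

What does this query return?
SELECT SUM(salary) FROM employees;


SUM(salary) = 40000 + 100000 + 40000 + 100000 + 90000 + 50000 = 420000

420000
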